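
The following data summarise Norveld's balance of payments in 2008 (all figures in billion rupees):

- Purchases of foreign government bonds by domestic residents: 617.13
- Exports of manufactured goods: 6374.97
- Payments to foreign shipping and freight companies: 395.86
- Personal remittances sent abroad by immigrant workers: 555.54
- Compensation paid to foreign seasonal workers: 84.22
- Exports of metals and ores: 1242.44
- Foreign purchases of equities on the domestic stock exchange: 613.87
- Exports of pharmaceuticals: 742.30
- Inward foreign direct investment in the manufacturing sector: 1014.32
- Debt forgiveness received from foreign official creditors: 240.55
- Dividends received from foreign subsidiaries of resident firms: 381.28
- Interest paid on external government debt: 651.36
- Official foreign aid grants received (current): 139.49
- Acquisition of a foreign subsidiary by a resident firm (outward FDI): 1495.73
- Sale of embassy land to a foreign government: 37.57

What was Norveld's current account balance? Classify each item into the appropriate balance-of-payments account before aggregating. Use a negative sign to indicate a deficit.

Goods: 6374.97 + 742.30 + 1242.44 = 8359.71
Services: -395.86
Primary income: 381.28 - 651.36 - 84.22 = -354.30
Secondary income: -555.54 + 139.49 = -416.05
Current account = 8359.71 + (-395.86) + (-354.30) + (-416.05) = 7193.50
(Excluded from the current account — financial account: purchases of foreign government bonds by domestic residents 617.13, foreign purchases of equities on the domestic stock exchange 613.87, inward foreign direct investment in the manufacturing sector 1014.32, acquisition of a foreign subsidiary by a resident firm (outward FDI) 1495.73; capital account: debt forgiveness received from foreign official creditors 240.55, sale of embassy land to a foreign government 37.57.)

7193.50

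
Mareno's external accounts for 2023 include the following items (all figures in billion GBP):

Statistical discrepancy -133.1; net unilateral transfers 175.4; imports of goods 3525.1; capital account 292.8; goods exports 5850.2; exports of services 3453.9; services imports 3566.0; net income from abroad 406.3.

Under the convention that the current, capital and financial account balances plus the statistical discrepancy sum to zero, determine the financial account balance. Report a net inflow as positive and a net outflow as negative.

-2954.4

Goods balance = 5850.2 - 3525.1 = 2325.1
Services balance = 3453.9 - 3566.0 = -112.1
Trade balance (goods + services) = 2325.1 + (-112.1) = 2213.0
Net primary income = 406.3
Net secondary income = 175.4
Current account = 2213.0 + 406.3 + 175.4 = 2794.7
Financial account = -(2794.7 + 292.8 + (-133.1)) = -2954.4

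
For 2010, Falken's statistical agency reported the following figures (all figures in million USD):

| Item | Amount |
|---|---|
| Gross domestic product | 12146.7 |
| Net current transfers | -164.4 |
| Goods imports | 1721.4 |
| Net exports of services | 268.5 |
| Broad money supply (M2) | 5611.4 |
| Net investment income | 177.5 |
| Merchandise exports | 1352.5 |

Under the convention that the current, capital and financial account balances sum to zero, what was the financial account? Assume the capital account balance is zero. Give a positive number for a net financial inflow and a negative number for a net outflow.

Goods balance = 1352.5 - 1721.4 = -368.9
Services balance = 268.5
Trade balance (goods + services) = -368.9 + 268.5 = -100.4
Net primary income = 177.5
Net secondary income = -164.4
Current account = -100.4 + 177.5 + (-164.4) = -87.3
Financial account = -(-87.3) = 87.3

87.3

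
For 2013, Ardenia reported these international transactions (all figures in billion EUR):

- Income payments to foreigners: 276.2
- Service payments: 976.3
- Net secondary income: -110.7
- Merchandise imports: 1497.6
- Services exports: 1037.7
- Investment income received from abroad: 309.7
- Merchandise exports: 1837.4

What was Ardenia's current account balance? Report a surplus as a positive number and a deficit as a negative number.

324.0

Goods balance = 1837.4 - 1497.6 = 339.8
Services balance = 1037.7 - 976.3 = 61.4
Trade balance (goods + services) = 339.8 + 61.4 = 401.2
Net primary income = 309.7 - 276.2 = 33.5
Net secondary income = -110.7
Current account = 401.2 + 33.5 + (-110.7) = 324.0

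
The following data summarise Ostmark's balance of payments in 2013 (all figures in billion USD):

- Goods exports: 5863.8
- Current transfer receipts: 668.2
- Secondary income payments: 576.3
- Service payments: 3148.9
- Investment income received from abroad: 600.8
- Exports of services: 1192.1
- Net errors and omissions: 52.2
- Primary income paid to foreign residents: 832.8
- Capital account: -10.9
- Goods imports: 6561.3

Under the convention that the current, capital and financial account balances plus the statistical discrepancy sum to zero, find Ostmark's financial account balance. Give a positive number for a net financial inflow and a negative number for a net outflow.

2753.1

Goods balance = 5863.8 - 6561.3 = -697.5
Services balance = 1192.1 - 3148.9 = -1956.8
Trade balance (goods + services) = -697.5 + (-1956.8) = -2654.3
Net primary income = 600.8 - 832.8 = -232.0
Net secondary income = 668.2 - 576.3 = 91.9
Current account = -2654.3 + (-232.0) + 91.9 = -2794.4
Financial account = -(-2794.4 + (-10.9) + 52.2) = 2753.1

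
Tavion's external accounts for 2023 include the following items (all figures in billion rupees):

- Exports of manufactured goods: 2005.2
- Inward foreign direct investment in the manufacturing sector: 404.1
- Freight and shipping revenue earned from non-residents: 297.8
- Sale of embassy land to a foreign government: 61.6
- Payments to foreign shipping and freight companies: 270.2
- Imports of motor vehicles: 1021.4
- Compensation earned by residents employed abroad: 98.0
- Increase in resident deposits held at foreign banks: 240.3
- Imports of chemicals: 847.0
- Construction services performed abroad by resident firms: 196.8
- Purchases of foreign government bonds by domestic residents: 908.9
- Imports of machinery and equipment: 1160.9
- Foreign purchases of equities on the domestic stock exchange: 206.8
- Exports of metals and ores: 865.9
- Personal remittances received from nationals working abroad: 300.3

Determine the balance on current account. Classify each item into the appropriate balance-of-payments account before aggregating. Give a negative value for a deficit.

464.5

Goods: -1160.9 - 847.0 - 1021.4 + 2005.2 + 865.9 = -158.2
Services: -270.2 + 196.8 + 297.8 = 224.4
Primary income: 98.0
Secondary income: 300.3
Current account = (-158.2) + 224.4 + 98.0 + 300.3 = 464.5
(Excluded from the current account — financial account: inward foreign direct investment in the manufacturing sector 404.1, increase in resident deposits held at foreign banks 240.3, purchases of foreign government bonds by domestic residents 908.9, foreign purchases of equities on the domestic stock exchange 206.8; capital account: sale of embassy land to a foreign government 61.6.)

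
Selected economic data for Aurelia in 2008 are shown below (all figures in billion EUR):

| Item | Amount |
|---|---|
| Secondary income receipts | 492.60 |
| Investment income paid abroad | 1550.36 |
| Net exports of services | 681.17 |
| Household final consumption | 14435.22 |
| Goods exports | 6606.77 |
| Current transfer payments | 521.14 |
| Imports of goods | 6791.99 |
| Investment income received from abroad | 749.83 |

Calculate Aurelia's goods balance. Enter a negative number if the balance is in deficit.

Goods balance = 6606.77 - 6791.99 = -185.22

-185.22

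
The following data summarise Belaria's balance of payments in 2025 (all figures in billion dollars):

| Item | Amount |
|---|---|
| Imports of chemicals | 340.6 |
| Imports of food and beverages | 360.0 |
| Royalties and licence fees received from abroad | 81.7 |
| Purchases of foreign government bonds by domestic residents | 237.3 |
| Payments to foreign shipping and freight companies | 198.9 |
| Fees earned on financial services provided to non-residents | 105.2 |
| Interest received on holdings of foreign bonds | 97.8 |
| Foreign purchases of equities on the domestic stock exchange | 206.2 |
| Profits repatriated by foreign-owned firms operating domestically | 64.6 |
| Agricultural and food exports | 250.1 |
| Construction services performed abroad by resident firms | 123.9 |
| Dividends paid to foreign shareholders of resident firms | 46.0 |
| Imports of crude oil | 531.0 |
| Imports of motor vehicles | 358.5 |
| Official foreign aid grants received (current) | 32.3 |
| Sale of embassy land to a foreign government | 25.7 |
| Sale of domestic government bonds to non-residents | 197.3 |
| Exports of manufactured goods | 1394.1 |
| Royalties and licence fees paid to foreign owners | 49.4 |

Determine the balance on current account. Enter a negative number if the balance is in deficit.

Goods: 1394.1 + 250.1 - 340.6 - 360.0 - 531.0 - 358.5 = 54.1
Services: -49.4 + 123.9 + 105.2 - 198.9 + 81.7 = 62.5
Primary income: -46.0 + 97.8 - 64.6 = -12.8
Secondary income: 32.3
Current account = 54.1 + 62.5 + (-12.8) + 32.3 = 136.1
(Excluded from the current account — financial account: purchases of foreign government bonds by domestic residents 237.3, foreign purchases of equities on the domestic stock exchange 206.2, sale of domestic government bonds to non-residents 197.3; capital account: sale of embassy land to a foreign government 25.7.)

136.1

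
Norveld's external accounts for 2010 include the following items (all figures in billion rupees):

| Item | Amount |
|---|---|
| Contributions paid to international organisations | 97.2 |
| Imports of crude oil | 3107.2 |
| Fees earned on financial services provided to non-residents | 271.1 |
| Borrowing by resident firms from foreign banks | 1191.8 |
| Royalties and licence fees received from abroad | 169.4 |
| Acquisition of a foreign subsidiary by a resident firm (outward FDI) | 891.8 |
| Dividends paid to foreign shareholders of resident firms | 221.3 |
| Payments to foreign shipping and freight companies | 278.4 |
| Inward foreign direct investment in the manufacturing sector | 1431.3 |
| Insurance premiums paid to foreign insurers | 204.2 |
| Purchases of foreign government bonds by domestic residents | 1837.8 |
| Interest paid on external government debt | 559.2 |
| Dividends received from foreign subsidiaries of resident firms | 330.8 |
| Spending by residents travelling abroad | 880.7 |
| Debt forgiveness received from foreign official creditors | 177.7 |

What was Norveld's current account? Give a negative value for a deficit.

Goods: -3107.2
Services: -204.2 + 271.1 - 278.4 - 880.7 + 169.4 = -922.8
Primary income: 330.8 - 221.3 - 559.2 = -449.7
Secondary income: -97.2
Current account = (-3107.2) + (-922.8) + (-449.7) + (-97.2) = -4576.9
(Excluded from the current account — financial account: borrowing by resident firms from foreign banks 1191.8, acquisition of a foreign subsidiary by a resident firm (outward FDI) 891.8, inward foreign direct investment in the manufacturing sector 1431.3, purchases of foreign government bonds by domestic residents 1837.8; capital account: debt forgiveness received from foreign official creditors 177.7.)

-4576.9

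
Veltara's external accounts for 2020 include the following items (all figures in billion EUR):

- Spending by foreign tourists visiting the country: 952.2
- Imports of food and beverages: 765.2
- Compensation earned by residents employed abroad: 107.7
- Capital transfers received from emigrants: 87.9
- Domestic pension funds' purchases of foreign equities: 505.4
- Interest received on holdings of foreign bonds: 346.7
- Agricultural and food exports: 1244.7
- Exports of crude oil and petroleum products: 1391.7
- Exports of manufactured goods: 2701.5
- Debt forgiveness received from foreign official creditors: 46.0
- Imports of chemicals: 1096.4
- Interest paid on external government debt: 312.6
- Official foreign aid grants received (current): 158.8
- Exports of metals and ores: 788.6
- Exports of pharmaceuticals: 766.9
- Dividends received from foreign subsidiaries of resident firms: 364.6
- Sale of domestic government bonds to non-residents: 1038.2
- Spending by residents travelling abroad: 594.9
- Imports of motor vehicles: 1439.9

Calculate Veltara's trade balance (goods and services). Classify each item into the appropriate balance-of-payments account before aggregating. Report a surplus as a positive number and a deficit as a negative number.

Goods: 766.9 + 1391.7 - 765.2 + 2701.5 - 1096.4 - 1439.9 + 1244.7 + 788.6 = 3591.9
Services: 952.2 - 594.9 = 357.3
Trade balance = 3591.9 + 357.3 = 3949.2
(Excluded from the trade balance — primary income: compensation earned by residents employed abroad 107.7, interest received on holdings of foreign bonds 346.7, interest paid on external government debt 312.6, dividends received from foreign subsidiaries of resident firms 364.6; capital account: capital transfers received from emigrants 87.9, debt forgiveness received from foreign official creditors 46.0; financial account: domestic pension funds' purchases of foreign equities 505.4, sale of domestic government bonds to non-residents 1038.2; secondary income: official foreign aid grants received (current) 158.8.)

3949.2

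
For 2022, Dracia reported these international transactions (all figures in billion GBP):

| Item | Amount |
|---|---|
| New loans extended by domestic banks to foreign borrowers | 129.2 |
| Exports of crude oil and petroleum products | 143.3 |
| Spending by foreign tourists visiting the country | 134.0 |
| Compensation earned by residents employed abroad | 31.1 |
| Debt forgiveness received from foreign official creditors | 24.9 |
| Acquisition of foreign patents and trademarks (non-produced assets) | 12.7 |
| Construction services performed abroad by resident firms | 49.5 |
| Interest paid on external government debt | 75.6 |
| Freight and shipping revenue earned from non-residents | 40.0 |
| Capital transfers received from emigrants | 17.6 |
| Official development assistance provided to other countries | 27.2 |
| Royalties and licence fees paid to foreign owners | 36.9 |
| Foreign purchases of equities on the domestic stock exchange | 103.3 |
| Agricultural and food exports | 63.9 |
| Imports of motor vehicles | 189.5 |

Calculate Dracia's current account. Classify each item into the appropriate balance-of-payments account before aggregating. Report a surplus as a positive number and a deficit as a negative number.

132.6

Goods: 63.9 + 143.3 - 189.5 = 17.7
Services: 49.5 + 134.0 + 40.0 - 36.9 = 186.6
Primary income: -75.6 + 31.1 = -44.5
Secondary income: -27.2
Current account = 17.7 + 186.6 + (-44.5) + (-27.2) = 132.6
(Excluded from the current account — financial account: new loans extended by domestic banks to foreign borrowers 129.2, foreign purchases of equities on the domestic stock exchange 103.3; capital account: debt forgiveness received from foreign official creditors 24.9, acquisition of foreign patents and trademarks (non-produced assets) 12.7, capital transfers received from emigrants 17.6.)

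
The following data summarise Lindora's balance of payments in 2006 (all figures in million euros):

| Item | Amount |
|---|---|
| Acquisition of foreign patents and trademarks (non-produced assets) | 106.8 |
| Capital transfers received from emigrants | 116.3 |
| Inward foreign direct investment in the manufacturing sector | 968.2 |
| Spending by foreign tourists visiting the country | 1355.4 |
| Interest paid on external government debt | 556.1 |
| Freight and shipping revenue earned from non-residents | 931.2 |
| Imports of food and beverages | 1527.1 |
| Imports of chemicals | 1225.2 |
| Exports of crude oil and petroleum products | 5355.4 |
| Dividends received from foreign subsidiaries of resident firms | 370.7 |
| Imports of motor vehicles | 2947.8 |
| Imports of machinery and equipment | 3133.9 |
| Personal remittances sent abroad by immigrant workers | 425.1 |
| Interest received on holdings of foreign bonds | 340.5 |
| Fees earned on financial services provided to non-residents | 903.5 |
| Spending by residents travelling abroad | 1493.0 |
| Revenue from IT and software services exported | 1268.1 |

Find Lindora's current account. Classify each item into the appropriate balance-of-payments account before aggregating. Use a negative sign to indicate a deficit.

Goods: -1527.1 + 5355.4 - 3133.9 - 1225.2 - 2947.8 = -3478.6
Services: 931.2 + 903.5 - 1493.0 + 1355.4 + 1268.1 = 2965.2
Primary income: 370.7 - 556.1 + 340.5 = 155.1
Secondary income: -425.1
Current account = (-3478.6) + 2965.2 + 155.1 + (-425.1) = -783.4
(Excluded from the current account — capital account: acquisition of foreign patents and trademarks (non-produced assets) 106.8, capital transfers received from emigrants 116.3; financial account: inward foreign direct investment in the manufacturing sector 968.2.)

-783.4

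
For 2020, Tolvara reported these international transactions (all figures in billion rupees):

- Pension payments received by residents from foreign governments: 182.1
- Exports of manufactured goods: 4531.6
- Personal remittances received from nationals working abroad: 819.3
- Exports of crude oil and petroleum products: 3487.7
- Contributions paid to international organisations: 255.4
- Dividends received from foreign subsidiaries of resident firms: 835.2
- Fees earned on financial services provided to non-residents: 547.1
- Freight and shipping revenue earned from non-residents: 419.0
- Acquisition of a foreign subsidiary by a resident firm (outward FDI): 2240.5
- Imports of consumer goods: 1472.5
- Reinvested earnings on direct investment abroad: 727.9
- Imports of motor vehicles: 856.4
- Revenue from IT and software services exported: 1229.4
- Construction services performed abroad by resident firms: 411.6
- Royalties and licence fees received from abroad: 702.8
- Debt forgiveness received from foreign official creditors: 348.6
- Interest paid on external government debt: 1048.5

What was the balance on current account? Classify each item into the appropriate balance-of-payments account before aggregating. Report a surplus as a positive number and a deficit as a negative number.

Goods: -1472.5 + 4531.6 - 856.4 + 3487.7 = 5690.4
Services: 411.6 + 547.1 + 1229.4 + 419.0 + 702.8 = 3309.9
Primary income: 835.2 + 727.9 - 1048.5 = 514.6
Secondary income: 182.1 - 255.4 + 819.3 = 746.0
Current account = 5690.4 + 3309.9 + 514.6 + 746.0 = 10260.9
(Excluded from the current account — financial account: acquisition of a foreign subsidiary by a resident firm (outward FDI) 2240.5; capital account: debt forgiveness received from foreign official creditors 348.6.)

10260.9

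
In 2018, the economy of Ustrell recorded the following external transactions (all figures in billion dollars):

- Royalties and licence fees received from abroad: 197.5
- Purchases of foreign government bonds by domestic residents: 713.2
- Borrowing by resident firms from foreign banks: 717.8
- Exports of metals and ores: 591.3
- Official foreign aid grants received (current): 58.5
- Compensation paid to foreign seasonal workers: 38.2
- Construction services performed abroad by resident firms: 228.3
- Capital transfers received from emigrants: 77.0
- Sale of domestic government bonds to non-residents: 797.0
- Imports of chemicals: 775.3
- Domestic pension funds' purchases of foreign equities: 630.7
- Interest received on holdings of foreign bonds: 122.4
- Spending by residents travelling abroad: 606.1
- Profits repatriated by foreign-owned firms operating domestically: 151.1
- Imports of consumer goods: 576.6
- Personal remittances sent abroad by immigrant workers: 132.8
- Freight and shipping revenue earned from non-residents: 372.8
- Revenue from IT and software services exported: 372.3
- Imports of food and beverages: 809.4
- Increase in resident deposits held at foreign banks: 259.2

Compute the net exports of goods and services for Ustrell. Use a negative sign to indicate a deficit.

-1005.2

Goods: -809.4 - 576.6 + 591.3 - 775.3 = -1570.0
Services: 372.3 - 606.1 + 372.8 + 197.5 + 228.3 = 564.8
Trade balance = -1570.0 + 564.8 = -1005.2
(Excluded from the trade balance — financial account: purchases of foreign government bonds by domestic residents 713.2, borrowing by resident firms from foreign banks 717.8, sale of domestic government bonds to non-residents 797.0, domestic pension funds' purchases of foreign equities 630.7, increase in resident deposits held at foreign banks 259.2; secondary income: official foreign aid grants received (current) 58.5, personal remittances sent abroad by immigrant workers 132.8; primary income: compensation paid to foreign seasonal workers 38.2, interest received on holdings of foreign bonds 122.4, profits repatriated by foreign-owned firms operating domestically 151.1; capital account: capital transfers received from emigrants 77.0.)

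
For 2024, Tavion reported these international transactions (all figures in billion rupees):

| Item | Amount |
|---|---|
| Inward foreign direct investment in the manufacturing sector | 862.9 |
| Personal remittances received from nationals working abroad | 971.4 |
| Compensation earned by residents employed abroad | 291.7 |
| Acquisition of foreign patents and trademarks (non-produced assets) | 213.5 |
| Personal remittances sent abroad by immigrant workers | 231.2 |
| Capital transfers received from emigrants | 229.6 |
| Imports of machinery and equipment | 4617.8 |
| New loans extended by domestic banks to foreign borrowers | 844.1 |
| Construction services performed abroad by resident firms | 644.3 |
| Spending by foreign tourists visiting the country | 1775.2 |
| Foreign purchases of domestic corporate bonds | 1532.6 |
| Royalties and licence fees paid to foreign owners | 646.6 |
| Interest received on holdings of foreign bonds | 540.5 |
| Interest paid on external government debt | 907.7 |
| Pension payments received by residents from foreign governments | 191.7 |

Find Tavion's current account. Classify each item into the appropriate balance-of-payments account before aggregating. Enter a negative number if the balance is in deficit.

Goods: -4617.8
Services: -646.6 + 1775.2 + 644.3 = 1772.9
Primary income: 540.5 - 907.7 + 291.7 = -75.5
Secondary income: 971.4 - 231.2 + 191.7 = 931.9
Current account = (-4617.8) + 1772.9 + (-75.5) + 931.9 = -1988.5
(Excluded from the current account — financial account: inward foreign direct investment in the manufacturing sector 862.9, new loans extended by domestic banks to foreign borrowers 844.1, foreign purchases of domestic corporate bonds 1532.6; capital account: acquisition of foreign patents and trademarks (non-produced assets) 213.5, capital transfers received from emigrants 229.6.)

-1988.5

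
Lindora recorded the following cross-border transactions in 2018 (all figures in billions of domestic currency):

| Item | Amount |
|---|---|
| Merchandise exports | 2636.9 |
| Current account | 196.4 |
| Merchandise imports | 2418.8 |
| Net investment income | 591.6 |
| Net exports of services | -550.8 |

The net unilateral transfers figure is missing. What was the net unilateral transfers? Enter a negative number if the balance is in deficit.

Current account = goods balance + services balance + net primary income + net secondary income
Sum of the known components = 258.9
Net unilateral transfers = CA - (known components) = 196.4 - 258.9 = -62.5

-62.5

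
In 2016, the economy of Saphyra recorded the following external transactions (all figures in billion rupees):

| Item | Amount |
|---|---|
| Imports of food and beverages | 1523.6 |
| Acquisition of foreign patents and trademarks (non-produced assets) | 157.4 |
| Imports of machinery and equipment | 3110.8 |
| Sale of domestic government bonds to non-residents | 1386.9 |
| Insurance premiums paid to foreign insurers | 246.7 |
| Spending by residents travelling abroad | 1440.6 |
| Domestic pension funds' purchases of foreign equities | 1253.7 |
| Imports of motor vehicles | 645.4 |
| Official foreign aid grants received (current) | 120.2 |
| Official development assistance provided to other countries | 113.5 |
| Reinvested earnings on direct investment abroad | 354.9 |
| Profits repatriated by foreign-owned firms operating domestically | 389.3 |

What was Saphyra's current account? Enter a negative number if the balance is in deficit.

Goods: -645.4 - 3110.8 - 1523.6 = -5279.8
Services: -1440.6 - 246.7 = -1687.3
Primary income: 354.9 - 389.3 = -34.4
Secondary income: 120.2 - 113.5 = 6.7
Current account = (-5279.8) + (-1687.3) + (-34.4) + 6.7 = -6994.8
(Excluded from the current account — capital account: acquisition of foreign patents and trademarks (non-produced assets) 157.4; financial account: sale of domestic government bonds to non-residents 1386.9, domestic pension funds' purchases of foreign equities 1253.7.)

-6994.8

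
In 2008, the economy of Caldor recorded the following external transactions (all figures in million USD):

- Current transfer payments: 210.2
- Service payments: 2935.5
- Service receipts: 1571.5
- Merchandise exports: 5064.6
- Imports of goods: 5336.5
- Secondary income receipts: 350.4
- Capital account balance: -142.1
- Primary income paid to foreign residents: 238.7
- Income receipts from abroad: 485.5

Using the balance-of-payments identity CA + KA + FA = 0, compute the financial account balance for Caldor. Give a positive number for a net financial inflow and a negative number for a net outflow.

1391.0

Goods balance = 5064.6 - 5336.5 = -271.9
Services balance = 1571.5 - 2935.5 = -1364.0
Trade balance (goods + services) = -271.9 + (-1364.0) = -1635.9
Net primary income = 485.5 - 238.7 = 246.8
Net secondary income = 350.4 - 210.2 = 140.2
Current account = -1635.9 + 246.8 + 140.2 = -1248.9
Financial account = -(-1248.9 + (-142.1)) = 1391.0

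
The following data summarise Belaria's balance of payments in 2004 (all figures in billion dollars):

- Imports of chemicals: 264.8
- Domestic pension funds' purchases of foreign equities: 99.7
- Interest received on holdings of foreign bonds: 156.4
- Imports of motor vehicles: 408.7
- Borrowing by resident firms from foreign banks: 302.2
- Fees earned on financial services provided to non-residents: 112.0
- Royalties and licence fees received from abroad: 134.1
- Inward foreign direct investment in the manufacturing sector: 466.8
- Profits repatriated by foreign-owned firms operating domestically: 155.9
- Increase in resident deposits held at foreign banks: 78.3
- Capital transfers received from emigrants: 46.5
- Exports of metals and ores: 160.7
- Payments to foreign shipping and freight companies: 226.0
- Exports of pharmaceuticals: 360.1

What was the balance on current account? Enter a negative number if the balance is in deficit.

Goods: 360.1 + 160.7 - 264.8 - 408.7 = -152.7
Services: 134.1 + 112.0 - 226.0 = 20.1
Primary income: -155.9 + 156.4 = 0.5
Current account = (-152.7) + 20.1 + 0.5 = -132.1
(Excluded from the current account — financial account: domestic pension funds' purchases of foreign equities 99.7, borrowing by resident firms from foreign banks 302.2, inward foreign direct investment in the manufacturing sector 466.8, increase in resident deposits held at foreign banks 78.3; capital account: capital transfers received from emigrants 46.5.)

-132.1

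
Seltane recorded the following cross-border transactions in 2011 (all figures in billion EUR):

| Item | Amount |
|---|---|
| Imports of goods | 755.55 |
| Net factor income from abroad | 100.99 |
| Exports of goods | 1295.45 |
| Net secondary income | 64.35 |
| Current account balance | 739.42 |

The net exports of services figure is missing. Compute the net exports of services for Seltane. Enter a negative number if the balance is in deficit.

34.18

Current account = goods balance + services balance + net primary income + net secondary income
Sum of the known components = 705.24
Net exports of services = CA - (known components) = 739.42 - 705.24 = 34.18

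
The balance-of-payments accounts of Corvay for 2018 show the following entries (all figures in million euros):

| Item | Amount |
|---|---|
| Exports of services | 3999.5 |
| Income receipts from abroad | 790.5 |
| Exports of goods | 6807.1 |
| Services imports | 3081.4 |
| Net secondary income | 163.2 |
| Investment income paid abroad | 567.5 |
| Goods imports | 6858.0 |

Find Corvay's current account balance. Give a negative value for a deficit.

1253.4

Goods balance = 6807.1 - 6858.0 = -50.9
Services balance = 3999.5 - 3081.4 = 918.1
Trade balance (goods + services) = -50.9 + 918.1 = 867.2
Net primary income = 790.5 - 567.5 = 223.0
Net secondary income = 163.2
Current account = 867.2 + 223.0 + 163.2 = 1253.4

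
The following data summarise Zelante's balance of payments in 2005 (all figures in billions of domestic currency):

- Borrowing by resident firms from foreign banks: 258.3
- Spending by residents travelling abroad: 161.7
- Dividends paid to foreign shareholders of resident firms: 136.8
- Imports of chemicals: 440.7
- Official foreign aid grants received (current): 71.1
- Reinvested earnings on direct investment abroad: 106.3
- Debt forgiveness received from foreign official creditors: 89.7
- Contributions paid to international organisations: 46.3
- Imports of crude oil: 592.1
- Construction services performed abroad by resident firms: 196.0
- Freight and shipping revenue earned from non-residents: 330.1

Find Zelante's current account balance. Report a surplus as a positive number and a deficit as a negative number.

-674.1

Goods: -440.7 - 592.1 = -1032.8
Services: 196.0 + 330.1 - 161.7 = 364.4
Primary income: 106.3 - 136.8 = -30.5
Secondary income: 71.1 - 46.3 = 24.8
Current account = (-1032.8) + 364.4 + (-30.5) + 24.8 = -674.1
(Excluded from the current account — financial account: borrowing by resident firms from foreign banks 258.3; capital account: debt forgiveness received from foreign official creditors 89.7.)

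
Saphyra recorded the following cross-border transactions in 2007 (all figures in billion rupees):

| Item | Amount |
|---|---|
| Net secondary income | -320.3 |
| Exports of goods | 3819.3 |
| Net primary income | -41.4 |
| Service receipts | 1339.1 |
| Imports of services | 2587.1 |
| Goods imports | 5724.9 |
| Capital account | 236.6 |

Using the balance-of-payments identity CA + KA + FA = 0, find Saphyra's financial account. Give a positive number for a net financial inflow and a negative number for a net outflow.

3278.7

Goods balance = 3819.3 - 5724.9 = -1905.6
Services balance = 1339.1 - 2587.1 = -1248.0
Trade balance (goods + services) = -1905.6 + (-1248.0) = -3153.6
Net primary income = -41.4
Net secondary income = -320.3
Current account = -3153.6 + (-41.4) + (-320.3) = -3515.3
Financial account = -(-3515.3 + 236.6) = 3278.7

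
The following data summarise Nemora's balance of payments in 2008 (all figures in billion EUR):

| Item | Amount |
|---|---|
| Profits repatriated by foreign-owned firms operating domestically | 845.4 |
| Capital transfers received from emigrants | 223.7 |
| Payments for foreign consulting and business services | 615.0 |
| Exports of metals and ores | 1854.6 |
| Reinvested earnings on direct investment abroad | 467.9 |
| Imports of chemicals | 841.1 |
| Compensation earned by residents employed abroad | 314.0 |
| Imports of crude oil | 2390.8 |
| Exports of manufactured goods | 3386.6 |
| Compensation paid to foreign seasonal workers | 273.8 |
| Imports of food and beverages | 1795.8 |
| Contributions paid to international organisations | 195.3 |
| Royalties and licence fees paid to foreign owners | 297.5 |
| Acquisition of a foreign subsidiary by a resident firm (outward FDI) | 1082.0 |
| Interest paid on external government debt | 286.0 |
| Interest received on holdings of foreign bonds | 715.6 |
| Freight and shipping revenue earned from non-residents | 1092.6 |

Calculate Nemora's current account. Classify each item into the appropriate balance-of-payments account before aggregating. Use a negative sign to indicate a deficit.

290.6

Goods: 3386.6 + 1854.6 - 2390.8 - 841.1 - 1795.8 = 213.5
Services: -615.0 + 1092.6 - 297.5 = 180.1
Primary income: -273.8 - 286.0 + 467.9 + 314.0 + 715.6 - 845.4 = 92.3
Secondary income: -195.3
Current account = 213.5 + 180.1 + 92.3 + (-195.3) = 290.6
(Excluded from the current account — capital account: capital transfers received from emigrants 223.7; financial account: acquisition of a foreign subsidiary by a resident firm (outward FDI) 1082.0.)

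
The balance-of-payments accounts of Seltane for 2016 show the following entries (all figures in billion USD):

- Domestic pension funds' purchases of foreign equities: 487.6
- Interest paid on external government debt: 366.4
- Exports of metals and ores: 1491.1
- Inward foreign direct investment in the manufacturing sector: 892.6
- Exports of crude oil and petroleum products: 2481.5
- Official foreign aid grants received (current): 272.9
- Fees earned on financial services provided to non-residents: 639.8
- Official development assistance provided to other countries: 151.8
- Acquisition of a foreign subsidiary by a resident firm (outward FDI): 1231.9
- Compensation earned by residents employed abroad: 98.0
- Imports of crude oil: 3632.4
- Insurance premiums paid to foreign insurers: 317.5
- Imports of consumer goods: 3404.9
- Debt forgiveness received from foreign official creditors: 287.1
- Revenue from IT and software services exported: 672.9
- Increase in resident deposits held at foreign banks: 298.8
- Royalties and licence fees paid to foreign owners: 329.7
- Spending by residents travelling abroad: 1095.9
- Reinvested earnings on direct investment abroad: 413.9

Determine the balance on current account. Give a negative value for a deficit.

-3228.5

Goods: 1491.1 - 3632.4 + 2481.5 - 3404.9 = -3064.7
Services: -317.5 + 639.8 + 672.9 - 329.7 - 1095.9 = -430.4
Primary income: 413.9 + 98.0 - 366.4 = 145.5
Secondary income: 272.9 - 151.8 = 121.1
Current account = (-3064.7) + (-430.4) + 145.5 + 121.1 = -3228.5
(Excluded from the current account — financial account: domestic pension funds' purchases of foreign equities 487.6, inward foreign direct investment in the manufacturing sector 892.6, acquisition of a foreign subsidiary by a resident firm (outward FDI) 1231.9, increase in resident deposits held at foreign banks 298.8; capital account: debt forgiveness received from foreign official creditors 287.1.)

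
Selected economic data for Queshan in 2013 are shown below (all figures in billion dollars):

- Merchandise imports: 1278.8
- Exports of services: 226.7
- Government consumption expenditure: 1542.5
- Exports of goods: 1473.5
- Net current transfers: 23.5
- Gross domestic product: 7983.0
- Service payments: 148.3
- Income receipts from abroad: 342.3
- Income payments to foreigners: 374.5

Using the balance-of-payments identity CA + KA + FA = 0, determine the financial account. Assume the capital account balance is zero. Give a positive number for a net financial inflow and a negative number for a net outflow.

-264.4

Goods balance = 1473.5 - 1278.8 = 194.7
Services balance = 226.7 - 148.3 = 78.4
Trade balance (goods + services) = 194.7 + 78.4 = 273.1
Net primary income = 342.3 - 374.5 = -32.2
Net secondary income = 23.5
Current account = 273.1 + (-32.2) + 23.5 = 264.4
Financial account = -(264.4) = -264.4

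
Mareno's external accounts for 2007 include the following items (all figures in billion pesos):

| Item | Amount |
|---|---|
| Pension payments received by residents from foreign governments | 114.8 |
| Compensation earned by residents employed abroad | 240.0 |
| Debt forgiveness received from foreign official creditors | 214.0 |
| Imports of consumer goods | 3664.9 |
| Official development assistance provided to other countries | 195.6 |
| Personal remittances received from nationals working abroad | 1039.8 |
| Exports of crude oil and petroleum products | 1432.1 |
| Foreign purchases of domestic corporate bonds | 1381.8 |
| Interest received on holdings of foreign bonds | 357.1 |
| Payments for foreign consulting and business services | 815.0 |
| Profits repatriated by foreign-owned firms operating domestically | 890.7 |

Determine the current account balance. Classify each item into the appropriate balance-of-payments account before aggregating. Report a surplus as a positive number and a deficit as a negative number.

Goods: -3664.9 + 1432.1 = -2232.8
Services: -815.0
Primary income: 357.1 - 890.7 + 240.0 = -293.6
Secondary income: 1039.8 + 114.8 - 195.6 = 959.0
Current account = (-2232.8) + (-815.0) + (-293.6) + 959.0 = -2382.4
(Excluded from the current account — capital account: debt forgiveness received from foreign official creditors 214.0; financial account: foreign purchases of domestic corporate bonds 1381.8.)

-2382.4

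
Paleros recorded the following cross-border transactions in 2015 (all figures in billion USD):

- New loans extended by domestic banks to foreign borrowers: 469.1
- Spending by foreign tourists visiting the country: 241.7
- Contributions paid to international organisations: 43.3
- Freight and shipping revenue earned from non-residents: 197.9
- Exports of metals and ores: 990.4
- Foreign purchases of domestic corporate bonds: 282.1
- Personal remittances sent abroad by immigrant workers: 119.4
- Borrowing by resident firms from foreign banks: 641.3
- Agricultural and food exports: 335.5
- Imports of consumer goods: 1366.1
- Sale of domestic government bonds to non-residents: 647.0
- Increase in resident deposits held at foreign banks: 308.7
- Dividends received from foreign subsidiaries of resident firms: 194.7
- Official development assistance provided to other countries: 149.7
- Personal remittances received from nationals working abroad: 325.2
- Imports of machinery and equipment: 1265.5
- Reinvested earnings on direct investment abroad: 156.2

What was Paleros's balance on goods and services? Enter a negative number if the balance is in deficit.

Goods: 335.5 - 1265.5 - 1366.1 + 990.4 = -1305.7
Services: 241.7 + 197.9 = 439.6
Trade balance = -1305.7 + 439.6 = -866.1
(Excluded from the trade balance — financial account: new loans extended by domestic banks to foreign borrowers 469.1, foreign purchases of domestic corporate bonds 282.1, borrowing by resident firms from foreign banks 641.3, sale of domestic government bonds to non-residents 647.0, increase in resident deposits held at foreign banks 308.7; secondary income: contributions paid to international organisations 43.3, personal remittances sent abroad by immigrant workers 119.4, official development assistance provided to other countries 149.7, personal remittances received from nationals working abroad 325.2; primary income: dividends received from foreign subsidiaries of resident firms 194.7, reinvested earnings on direct investment abroad 156.2.)

-866.1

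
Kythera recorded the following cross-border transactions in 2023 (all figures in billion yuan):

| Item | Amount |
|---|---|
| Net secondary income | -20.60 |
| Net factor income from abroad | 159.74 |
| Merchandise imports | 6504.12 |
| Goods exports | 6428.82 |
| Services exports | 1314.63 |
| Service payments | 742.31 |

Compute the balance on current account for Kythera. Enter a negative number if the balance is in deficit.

636.16

Goods balance = 6428.82 - 6504.12 = -75.30
Services balance = 1314.63 - 742.31 = 572.32
Trade balance (goods + services) = -75.30 + 572.32 = 497.02
Net primary income = 159.74
Net secondary income = -20.60
Current account = 497.02 + 159.74 + (-20.60) = 636.16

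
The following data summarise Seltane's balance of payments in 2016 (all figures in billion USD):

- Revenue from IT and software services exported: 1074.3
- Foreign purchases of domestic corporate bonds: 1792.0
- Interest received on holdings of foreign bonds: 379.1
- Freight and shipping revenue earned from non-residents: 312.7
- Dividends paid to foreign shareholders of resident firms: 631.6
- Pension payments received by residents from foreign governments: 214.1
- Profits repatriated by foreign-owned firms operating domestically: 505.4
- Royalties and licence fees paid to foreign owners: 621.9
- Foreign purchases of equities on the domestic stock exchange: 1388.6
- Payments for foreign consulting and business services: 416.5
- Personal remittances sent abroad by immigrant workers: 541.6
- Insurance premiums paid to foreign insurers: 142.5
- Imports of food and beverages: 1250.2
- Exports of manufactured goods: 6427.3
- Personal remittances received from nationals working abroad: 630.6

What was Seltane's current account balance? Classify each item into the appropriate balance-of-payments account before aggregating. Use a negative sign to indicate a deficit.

4928.4

Goods: 6427.3 - 1250.2 = 5177.1
Services: 312.7 - 142.5 + 1074.3 - 416.5 - 621.9 = 206.1
Primary income: 379.1 - 631.6 - 505.4 = -757.9
Secondary income: 214.1 - 541.6 + 630.6 = 303.1
Current account = 5177.1 + 206.1 + (-757.9) + 303.1 = 4928.4
(Excluded from the current account — financial account: foreign purchases of domestic corporate bonds 1792.0, foreign purchases of equities on the domestic stock exchange 1388.6.)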